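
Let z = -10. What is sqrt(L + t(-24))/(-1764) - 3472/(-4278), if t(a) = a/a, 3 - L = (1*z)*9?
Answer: 56/69 - sqrt(94)/1764 ≈ 0.80610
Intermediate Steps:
L = 93 (L = 3 - 1*(-10)*9 = 3 - (-10)*9 = 3 - 1*(-90) = 3 + 90 = 93)
t(a) = 1
sqrt(L + t(-24))/(-1764) - 3472/(-4278) = sqrt(93 + 1)/(-1764) - 3472/(-4278) = sqrt(94)*(-1/1764) - 3472*(-1/4278) = -sqrt(94)/1764 + 56/69 = 56/69 - sqrt(94)/1764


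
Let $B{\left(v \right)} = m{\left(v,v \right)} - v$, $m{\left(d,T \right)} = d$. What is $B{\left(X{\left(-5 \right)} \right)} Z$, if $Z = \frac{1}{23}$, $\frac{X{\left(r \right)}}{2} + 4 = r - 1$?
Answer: $0$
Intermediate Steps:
$X{\left(r \right)} = -10 + 2 r$ ($X{\left(r \right)} = -8 + 2 \left(r - 1\right) = -8 + 2 \left(-1 + r\right) = -8 + \left(-2 + 2 r\right) = -10 + 2 r$)
$Z = \frac{1}{23} \approx 0.043478$
$B{\left(v \right)} = 0$ ($B{\left(v \right)} = v - v = 0$)
$B{\left(X{\left(-5 \right)} \right)} Z = 0 \cdot \frac{1}{23} = 0$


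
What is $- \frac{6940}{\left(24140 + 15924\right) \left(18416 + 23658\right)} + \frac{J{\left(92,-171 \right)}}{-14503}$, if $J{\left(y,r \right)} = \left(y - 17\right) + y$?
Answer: $- \frac{70401164433}{6111755407552} \approx -0.011519$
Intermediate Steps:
$J{\left(y,r \right)} = -17 + 2 y$ ($J{\left(y,r \right)} = \left(-17 + y\right) + y = -17 + 2 y$)
$- \frac{6940}{\left(24140 + 15924\right) \left(18416 + 23658\right)} + \frac{J{\left(92,-171 \right)}}{-14503} = - \frac{6940}{\left(24140 + 15924\right) \left(18416 + 23658\right)} + \frac{-17 + 2 \cdot 92}{-14503} = - \frac{6940}{40064 \cdot 42074} + \left(-17 + 184\right) \left(- \frac{1}{14503}\right) = - \frac{6940}{1685652736} + 167 \left(- \frac{1}{14503}\right) = \left(-6940\right) \frac{1}{1685652736} - \frac{167}{14503} = - \frac{1735}{421413184} - \frac{167}{14503} = - \frac{70401164433}{6111755407552}$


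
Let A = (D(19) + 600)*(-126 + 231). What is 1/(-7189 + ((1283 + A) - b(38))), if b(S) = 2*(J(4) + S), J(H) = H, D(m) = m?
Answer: 1/59005 ≈ 1.6948e-5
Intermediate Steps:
A = 64995 (A = (19 + 600)*(-126 + 231) = 619*105 = 64995)
b(S) = 8 + 2*S (b(S) = 2*(4 + S) = 8 + 2*S)
1/(-7189 + ((1283 + A) - b(38))) = 1/(-7189 + ((1283 + 64995) - (8 + 2*38))) = 1/(-7189 + (66278 - (8 + 76))) = 1/(-7189 + (66278 - 1*84)) = 1/(-7189 + (66278 - 84)) = 1/(-7189 + 66194) = 1/59005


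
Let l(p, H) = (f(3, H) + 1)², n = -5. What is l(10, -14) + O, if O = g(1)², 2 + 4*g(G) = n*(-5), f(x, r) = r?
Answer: 3233/16 ≈ 202.06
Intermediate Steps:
g(G) = 23/4 (g(G) = -½ + (-5*(-5))/4 = -½ + (¼)*25 = -½ + 25/4 = 23/4)
l(p, H) = (1 + H)² (l(p, H) = (H + 1)² = (1 + H)²)
O = 529/16 (O = (23/4)² = 529/16 ≈ 33.063)
l(10, -14) + O = (1 - 14)² + 529/16 = (-13)² + 529/16 = 169 + 529/16 = 3233/16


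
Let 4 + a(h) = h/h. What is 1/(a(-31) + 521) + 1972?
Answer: 1021497/518 ≈ 1972.0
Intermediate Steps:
a(h) = -3 (a(h) = -4 + h/h = -4 + 1 = -3)
1/(a(-31) + 521) + 1972 = 1/(-3 + 521) + 1972 = 1/518 + 1972 = 1021497/518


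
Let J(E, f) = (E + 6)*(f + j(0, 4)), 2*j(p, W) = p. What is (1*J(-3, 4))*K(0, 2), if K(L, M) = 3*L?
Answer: 0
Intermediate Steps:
j(p, W) = p/2
J(E, f) = f*(6 + E) (J(E, f) = (E + 6)*(f + (½)*0) = (6 + E)*(f + 0) = (6 + E)*f = f*(6 + E))
(1*J(-3, 4))*K(0, 2) = (1*(4*(6 - 3)))*(3*0) = (1*(4*3))*0 = (1*12)*0 = 12*0 = 0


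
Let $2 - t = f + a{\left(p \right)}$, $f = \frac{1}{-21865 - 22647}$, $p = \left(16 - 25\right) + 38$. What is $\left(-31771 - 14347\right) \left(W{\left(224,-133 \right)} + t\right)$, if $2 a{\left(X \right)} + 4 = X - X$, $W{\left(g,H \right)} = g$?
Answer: $- \frac{234019726483}{22256} \approx -1.0515 \cdot 10^{7}$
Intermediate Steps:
$p = 29$ ($p = -9 + 38 = 29$)
$f = - \frac{1}{44512}$ ($f = \frac{1}{-44512} = - \frac{1}{44512} \approx -2.2466 \cdot 10^{-5}$)
$a{\left(X \right)} = -2$ ($a{\left(X \right)} = -2 + \frac{X - X}{2} = -2 + \frac{1}{2} \cdot 0 = -2 + 0 = -2$)
$t = \frac{178049}{44512}$ ($t = 2 - \left(- \frac{1}{44512} - 2\right) = 2 - - \frac{89025}{44512} = 2 + \frac{89025}{44512} = \frac{178049}{44512} \approx 4.0$)
$\left(-31771 - 14347\right) \left(W{\left(224,-133 \right)} + t\right) = \left(-31771 - 14347\right) \left(224 + \frac{178049}{44512}\right) = \left(-46118\right) \frac{10148737}{44512} = - \frac{234019726483}{22256}$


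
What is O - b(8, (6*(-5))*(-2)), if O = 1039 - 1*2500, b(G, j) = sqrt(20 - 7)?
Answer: -1461 - sqrt(13) ≈ -1464.6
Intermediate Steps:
b(G, j) = sqrt(13)
O = -1461 (O = 1039 - 2500 = -1461)
O - b(8, (6*(-5))*(-2)) = -1461 - sqrt(13)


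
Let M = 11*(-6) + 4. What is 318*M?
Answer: -19716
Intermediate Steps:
M = -62 (M = -66 + 4 = -62)
318*M = 318*(-62) = -19716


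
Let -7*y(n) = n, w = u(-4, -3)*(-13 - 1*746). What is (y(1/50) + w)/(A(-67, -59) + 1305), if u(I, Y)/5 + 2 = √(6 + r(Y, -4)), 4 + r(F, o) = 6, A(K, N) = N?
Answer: 2656499/436100 - 3795*√2/623 ≈ -2.5232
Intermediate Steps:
r(F, o) = 2 (r(F, o) = -4 + 6 = 2)
u(I, Y) = -10 + 10*√2 (u(I, Y) = -10 + 5*√(6 + 2) = -10 + 5*√8 = -10 + 5*(2*√2) = -10 + 10*√2)
w = 7590 - 7590*√2 (w = (-10 + 10*√2)*(-13 - 1*746) = (-10 + 10*√2)*(-13 - 746) = (-10 + 10*√2)*(-759) = 7590 - 7590*√2 ≈ -3143.9)
y(n) = -n/7
(y(1/50) + w)/(A(-67, -59) + 1305) = (-⅐/50 + (7590 - 7590*√2))/(-59 + 1305) = (-⅐*1/50 + (7590 - 7590*√2))/1246 = (-1/350 + (7590 - 7590*√2))*(1/1246) = (2656499/350 - 7590*√2)*(1/1246) = 2656499/436100 - 3795*√2/623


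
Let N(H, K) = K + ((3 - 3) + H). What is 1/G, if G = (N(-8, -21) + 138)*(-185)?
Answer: -1/20165 ≈ -4.9591e-5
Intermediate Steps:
N(H, K) = H + K (N(H, K) = K + (0 + H) = K + H = H + K)
G = -20165 (G = ((-8 - 21) + 138)*(-185) = (-29 + 138)*(-185) = 109*(-185) = -20165)
1/G = 1/(-20165) = -1/20165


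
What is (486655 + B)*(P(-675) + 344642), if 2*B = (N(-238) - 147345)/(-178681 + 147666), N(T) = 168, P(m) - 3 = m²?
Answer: 2415803604794329/6203 ≈ 3.8946e+11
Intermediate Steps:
P(m) = 3 + m²
B = 147177/62030 (B = ((168 - 147345)/(-178681 + 147666))/2 = (-147177/(-31015))/2 = (-147177*(-1/31015))/2 = (½)*(147177/31015) = 147177/62030 ≈ 2.3727)
(486655 + B)*(P(-675) + 344642) = (486655 + 147177/62030)*((3 + (-675)²) + 344642) = 30187356827*((3 + 455625) + 344642)/62030 = 30187356827*(455628 + 344642)/62030 = (30187356827/62030)*800270 = 2415803604794329/6203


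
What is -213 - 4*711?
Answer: -3057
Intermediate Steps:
-213 - 4*711 = -213 - 2844 = -3057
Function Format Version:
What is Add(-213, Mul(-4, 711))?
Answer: -3057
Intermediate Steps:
Add(-213, Mul(-4, 711)) = Add(-213, -2844) = -3057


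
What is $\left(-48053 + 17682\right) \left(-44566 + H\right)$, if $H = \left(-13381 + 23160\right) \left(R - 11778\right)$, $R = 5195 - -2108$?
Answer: $1330419604261$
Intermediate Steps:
$R = 7303$ ($R = 5195 + 2108 = 7303$)
$H = -43761025$ ($H = \left(-13381 + 23160\right) \left(7303 - 11778\right) = 9779 \left(-4475\right) = -43761025$)
$\left(-48053 + 17682\right) \left(-44566 + H\right) = \left(-48053 + 17682\right) \left(-44566 - 43761025\right) = \left(-30371\right) \left(-43805591\right) = 1330419604261$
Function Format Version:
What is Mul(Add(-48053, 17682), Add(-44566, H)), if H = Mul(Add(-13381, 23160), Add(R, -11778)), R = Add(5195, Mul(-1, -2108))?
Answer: 1330419604261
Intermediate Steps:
R = 7303 (R = Add(5195, 2108) = 7303)
H = -43761025 (H = Mul(Add(-13381, 23160), Add(7303, -11778)) = Mul(9779, -4475) = -43761025)
Mul(Add(-48053, 17682), Add(-44566, H)) = Mul(Add(-48053, 17682), Add(-44566, -43761025)) = Mul(-30371, -43805591) = 1330419604261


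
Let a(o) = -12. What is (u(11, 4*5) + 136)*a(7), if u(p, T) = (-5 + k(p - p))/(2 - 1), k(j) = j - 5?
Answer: -1512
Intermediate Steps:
k(j) = -5 + j
u(p, T) = -10 (u(p, T) = (-5 + (-5 + (p - p)))/(2 - 1) = (-5 + (-5 + 0))/1 = (-5 - 5)*1 = -10*1 = -10)
(u(11, 4*5) + 136)*a(7) = (-10 + 136)*(-12) = 126*(-12) = -1512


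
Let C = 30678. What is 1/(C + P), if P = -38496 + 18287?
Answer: 1/10469 ≈ 9.5520e-5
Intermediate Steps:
P = -20209
1/(C + P) = 1/(30678 - 20209) = 1/10469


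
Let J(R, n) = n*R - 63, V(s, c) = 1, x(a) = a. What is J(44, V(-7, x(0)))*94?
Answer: -1786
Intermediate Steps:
J(R, n) = -63 + R*n (J(R, n) = R*n - 63 = -63 + R*n)
J(44, V(-7, x(0)))*94 = (-63 + 44*1)*94 = (-63 + 44)*94 = -19*94 = -1786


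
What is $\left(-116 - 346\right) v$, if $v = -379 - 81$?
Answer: $212520$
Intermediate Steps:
$v = -460$
$\left(-116 - 346\right) v = \left(-116 - 346\right) \left(-460\right) = \left(-462\right) \left(-460\right) = 212520$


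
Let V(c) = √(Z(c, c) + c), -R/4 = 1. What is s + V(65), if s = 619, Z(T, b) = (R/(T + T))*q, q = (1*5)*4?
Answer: 619 + 3*√1209/13 ≈ 627.02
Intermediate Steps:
R = -4 (R = -4*1 = -4)
q = 20 (q = 5*4 = 20)
Z(T, b) = -40/T (Z(T, b) = (-4/(T + T))*20 = (-4/(2*T))*20 = ((1/(2*T))*(-4))*20 = -2/T*20 = -40/T)
V(c) = √(c - 40/c) (V(c) = √(-40/c + c) = √(c - 40/c))
s + V(65) = 619 + √(65 - 40/65) = 619 + √(65 - 40*1/65) = 619 + √(65 - 8/13) = 619 + √(837/13) = 619 + 3*√1209/13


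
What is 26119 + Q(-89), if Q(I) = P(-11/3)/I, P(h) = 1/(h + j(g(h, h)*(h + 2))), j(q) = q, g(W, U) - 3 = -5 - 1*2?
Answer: 6973772/267 ≈ 26119.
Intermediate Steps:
g(W, U) = -4 (g(W, U) = 3 + (-5 - 1*2) = 3 + (-5 - 2) = 3 - 7 = -4)
P(h) = 1/(-8 - 3*h) (P(h) = 1/(h - 4*(h + 2)) = 1/(h - 4*(2 + h)) = 1/(h + (-8 - 4*h)) = 1/(-8 - 3*h))
Q(I) = 1/(3*I) (Q(I) = 1/((-8 - (-33)/3)*I) = 1/((-8 - 3*(-11/3))*I) = 1/((-8 + 11)*I) = 1/(3*I))
26119 + Q(-89) = 26119 + (⅓)/(-89) = 26119 + (⅓)*(-1/89) = 26119 - 1/267 = 6973772/267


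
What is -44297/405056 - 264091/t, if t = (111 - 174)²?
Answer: -107147458889/1607667264 ≈ -66.648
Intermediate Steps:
t = 3969 (t = (-63)² = 3969)
-44297/405056 - 264091/t = -44297/405056 - 264091/3969 = -107147458889/1607667264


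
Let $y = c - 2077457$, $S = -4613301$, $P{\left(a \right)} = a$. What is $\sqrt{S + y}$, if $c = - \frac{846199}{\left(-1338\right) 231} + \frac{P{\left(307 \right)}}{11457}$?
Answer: $\frac{i \sqrt{115086829805408791137346}}{131152098} \approx 2586.6 i$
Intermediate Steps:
$c = \frac{1087754321}{393456294}$ ($c = - \frac{846199}{\left(-1338\right) 231} + \frac{307}{11457} = - \frac{846199}{-309078} + 307 \cdot \frac{1}{11457} = \left(-846199\right) \left(- \frac{1}{309078}\right) + \frac{307}{11457} = \frac{846199}{309078} + \frac{307}{11457} = \frac{1087754321}{393456294} \approx 2.7646$)
$y = - \frac{817387444410037}{393456294}$ ($y = \frac{1087754321}{393456294} - 2077457 = - \frac{817387444410037}{393456294} \approx -2.0775 \cdot 10^{6}$)
$\sqrt{S + y} = \sqrt{-4613301 - \frac{817387444410037}{393456294}} = \sqrt{- \frac{2632519758976531}{393456294}} = \frac{i \sqrt{115086829805408791137346}}{131152098}$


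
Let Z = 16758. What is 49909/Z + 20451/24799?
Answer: 1580411149/415581642 ≈ 3.8029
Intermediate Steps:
49909/Z + 20451/24799 = 49909/16758 + 20451/24799 = 1580411149/415581642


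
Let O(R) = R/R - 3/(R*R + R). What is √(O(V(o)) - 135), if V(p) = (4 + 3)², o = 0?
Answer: I*√656606/70 ≈ 11.576*I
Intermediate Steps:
V(p) = 49 (V(p) = 7² = 49)
O(R) = 1 - 3/(R + R²) (O(R) = 1 - 3/(R² + R) = 1 - 3/(R + R²))
√(O(V(o)) - 135) = √((-3 + 49 + 49²)/(49*(1 + 49)) - 135) = √((1/49)*(-3 + 49 + 2401)/50 - 135) = √((1/49)*(1/50)*2447 - 135) = √(2447/2450 - 135) = √(-328303/2450) = I*√656606/70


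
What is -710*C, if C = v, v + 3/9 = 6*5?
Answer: -63190/3 ≈ -21063.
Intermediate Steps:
v = 89/3 (v = -1/3 + 6*5 = -1/3 + 30 = 89/3 ≈ 29.667)
C = 89/3 ≈ 29.667
-710*C = -710*89/3 = -63190/3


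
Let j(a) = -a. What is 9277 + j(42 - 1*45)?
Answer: 9280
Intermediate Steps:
9277 + j(42 - 1*45) = 9277 - (42 - 1*45) = 9277 - (42 - 45) = 9277 - 1*(-3) = 9277 + 3 = 9280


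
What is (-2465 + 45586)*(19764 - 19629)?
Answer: 5821335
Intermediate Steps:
(-2465 + 45586)*(19764 - 19629) = 43121*135 = 5821335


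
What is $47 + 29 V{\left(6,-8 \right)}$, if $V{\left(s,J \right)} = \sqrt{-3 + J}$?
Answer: $47 + 29 i \sqrt{11} \approx 47.0 + 96.182 i$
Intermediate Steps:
$47 + 29 V{\left(6,-8 \right)} = 47 + 29 \sqrt{-3 - 8} = 47 + 29 \sqrt{-11} = 47 + 29 i \sqrt{11}$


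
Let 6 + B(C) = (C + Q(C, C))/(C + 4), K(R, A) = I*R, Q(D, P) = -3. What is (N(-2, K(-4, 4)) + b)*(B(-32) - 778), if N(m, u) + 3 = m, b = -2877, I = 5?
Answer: 4511771/2 ≈ 2.2559e+6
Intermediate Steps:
K(R, A) = 5*R
B(C) = -6 + (-3 + C)/(4 + C) (B(C) = -6 + (C - 3)/(C + 4) = -6 + (-3 + C)/(4 + C))
N(m, u) = -3 + m
(N(-2, K(-4, 4)) + b)*(B(-32) - 778) = ((-3 - 2) - 2877)*((-27 - 5*(-32))/(4 - 32) - 778) = (-5 - 2877)*((-27 + 160)/(-28) - 778) = -2882*(-1/28*133 - 778) = -2882*(-19/4 - 778) = -2882*(-3131/4) = 4511771/2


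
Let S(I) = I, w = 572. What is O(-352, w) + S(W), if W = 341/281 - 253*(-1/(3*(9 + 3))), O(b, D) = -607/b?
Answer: 8871575/890208 ≈ 9.9657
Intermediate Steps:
W = 83369/10116 (W = 341*(1/281) - 253/(12*(-3)) = 341/281 - 253/(-36) = 341/281 - 253*(-1/36) = 341/281 + 253/36 = 83369/10116 ≈ 8.2413)
O(-352, w) + S(W) = -607/(-352) + 83369/10116 = -607*(-1/352) + 83369/10116 = 607/352 + 83369/10116 = 8871575/890208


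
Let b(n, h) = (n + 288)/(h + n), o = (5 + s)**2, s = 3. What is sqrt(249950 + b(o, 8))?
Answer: sqrt(2249594)/3 ≈ 499.96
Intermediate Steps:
o = 64 (o = (5 + 3)**2 = 8**2 = 64)
b(n, h) = (288 + n)/(h + n)
sqrt(249950 + b(o, 8)) = sqrt(249950 + (288 + 64)/(8 + 64)) = sqrt(249950 + 352/72) = sqrt(249950 + (1/72)*352) = sqrt(249950 + 44/9) = sqrt(2249594/9) = sqrt(2249594)/3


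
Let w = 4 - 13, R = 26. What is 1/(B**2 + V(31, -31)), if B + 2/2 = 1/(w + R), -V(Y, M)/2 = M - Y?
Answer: 289/36092 ≈ 0.0080073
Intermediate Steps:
w = -9
V(Y, M) = -2*M + 2*Y (V(Y, M) = -2*(M - Y) = -2*M + 2*Y)
B = -16/17 (B = -1 + 1/(-9 + 26) = -1 + 1/17 = -16/17 ≈ -0.94118)
1/(B**2 + V(31, -31)) = 1/((-16/17)**2 + (-2*(-31) + 2*31)) = 1/(256/289 + (62 + 62)) = 1/(256/289 + 124) = 1/(36092/289) = 289/36092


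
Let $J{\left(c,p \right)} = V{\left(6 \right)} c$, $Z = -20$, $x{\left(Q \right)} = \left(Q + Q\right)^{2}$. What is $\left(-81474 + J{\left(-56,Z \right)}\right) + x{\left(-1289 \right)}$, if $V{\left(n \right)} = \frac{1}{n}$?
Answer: $\frac{19693802}{3} \approx 6.5646 \cdot 10^{6}$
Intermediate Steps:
$x{\left(Q \right)} = 4 Q^{2}$ ($x{\left(Q \right)} = \left(2 Q\right)^{2} = 4 Q^{2}$)
$J{\left(c,p \right)} = \frac{c}{6}$
$\left(-81474 + J{\left(-56,Z \right)}\right) + x{\left(-1289 \right)} = \left(-81474 + \frac{1}{6} \left(-56\right)\right) + 4 \left(-1289\right)^{2} = \left(-81474 - \frac{28}{3}\right) + 4 \cdot 1661521 = - \frac{244450}{3} + 6646084 = \frac{19693802}{3}$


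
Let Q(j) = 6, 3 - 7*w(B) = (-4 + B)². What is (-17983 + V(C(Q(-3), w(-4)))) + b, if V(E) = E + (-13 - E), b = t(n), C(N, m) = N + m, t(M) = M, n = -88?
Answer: -18084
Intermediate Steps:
w(B) = 3/7 - (-4 + B)²/7
b = -88
V(E) = -13
(-17983 + V(C(Q(-3), w(-4)))) + b = (-17983 - 13) - 88 = -17996 - 88 = -18084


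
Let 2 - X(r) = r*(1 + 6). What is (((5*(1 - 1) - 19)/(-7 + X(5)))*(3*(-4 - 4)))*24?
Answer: -1368/5 ≈ -273.60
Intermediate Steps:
X(r) = 2 - 7*r (X(r) = 2 - r*(1 + 6) = 2 - r*7 = 2 - 7*r)
(((5*(1 - 1) - 19)/(-7 + X(5)))*(3*(-4 - 4)))*24 = (((5*(1 - 1) - 19)/(-7 + (2 - 7*5)))*(3*(-4 - 4)))*24 = (((5*0 - 19)/(-7 + (2 - 35)))*(3*(-8)))*24 = (((0 - 19)/(-7 - 33))*(-24))*24 = (-19/(-40)*(-24))*24 = (-19*(-1/40)*(-24))*24 = ((19/40)*(-24))*24 = -57/5*24 = -1368/5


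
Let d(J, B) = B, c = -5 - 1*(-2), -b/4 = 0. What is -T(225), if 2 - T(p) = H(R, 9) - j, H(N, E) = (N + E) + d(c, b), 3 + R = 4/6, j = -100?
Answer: 314/3 ≈ 104.67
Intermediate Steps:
b = 0 (b = -4*0 = 0)
c = -3 (c = -5 + 2 = -3)
R = -7/3 (R = -3 + 4/6 = -3 + 4*(⅙) = -3 + ⅔ = -7/3 ≈ -2.3333)
H(N, E) = E + N (H(N, E) = (N + E) + 0 = (E + N) + 0 = E + N)
T(p) = -314/3 (T(p) = 2 - ((9 - 7/3) - 1*(-100)) = 2 - (20/3 + 100) = 2 - 1*320/3 = 2 - 320/3 = -314/3)
-T(225) = -1*(-314/3) = 314/3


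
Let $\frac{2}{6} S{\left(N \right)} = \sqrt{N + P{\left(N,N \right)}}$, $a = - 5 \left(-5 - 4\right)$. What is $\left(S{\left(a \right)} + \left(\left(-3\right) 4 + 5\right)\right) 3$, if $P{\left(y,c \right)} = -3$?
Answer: $-21 + 9 \sqrt{42} \approx 37.327$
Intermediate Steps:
$a = 45$ ($a = \left(-5\right) \left(-9\right) = 45$)
$S{\left(N \right)} = 3 \sqrt{-3 + N}$ ($S{\left(N \right)} = 3 \sqrt{N - 3} = 3 \sqrt{-3 + N}$)
$\left(S{\left(a \right)} + \left(\left(-3\right) 4 + 5\right)\right) 3 = \left(3 \sqrt{-3 + 45} + \left(\left(-3\right) 4 + 5\right)\right) 3 = \left(3 \sqrt{42} + \left(-12 + 5\right)\right) 3 = \left(3 \sqrt{42} - 7\right) 3 = \left(-7 + 3 \sqrt{42}\right) 3 = -21 + 9 \sqrt{42}$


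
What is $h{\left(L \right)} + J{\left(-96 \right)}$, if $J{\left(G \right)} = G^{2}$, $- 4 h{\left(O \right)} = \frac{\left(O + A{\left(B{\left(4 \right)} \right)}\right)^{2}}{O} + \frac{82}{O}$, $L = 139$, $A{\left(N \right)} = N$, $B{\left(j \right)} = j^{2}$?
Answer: $\frac{5099989}{556} \approx 9172.6$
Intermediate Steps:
$h{\left(O \right)} = - \frac{41}{2 O} - \frac{\left(16 + O\right)^{2}}{4 O}$ ($h{\left(O \right)} = - \frac{\frac{\left(O + 4^{2}\right)^{2}}{O} + \frac{82}{O}}{4} = - \frac{\frac{\left(O + 16\right)^{2}}{O} + \frac{82}{O}}{4} = - \frac{\frac{\left(16 + O\right)^{2}}{O} + \frac{82}{O}}{4} = - \frac{\frac{82}{O} + \frac{\left(16 + O\right)^{2}}{O}}{4} = - \frac{41}{2 O} - \frac{\left(16 + O\right)^{2}}{4 O}$)
$h{\left(L \right)} + J{\left(-96 \right)} = \frac{-82 - \left(16 + 139\right)^{2}}{4 \cdot 139} + \left(-96\right)^{2} = \frac{1}{4} \cdot \frac{1}{139} \left(-82 - 155^{2}\right) + 9216 = \frac{1}{4} \cdot \frac{1}{139} \left(-82 - 24025\right) + 9216 = \frac{1}{4} \cdot \frac{1}{139} \left(-24107\right) + 9216 = - \frac{24107}{556} + 9216 = \frac{5099989}{556}$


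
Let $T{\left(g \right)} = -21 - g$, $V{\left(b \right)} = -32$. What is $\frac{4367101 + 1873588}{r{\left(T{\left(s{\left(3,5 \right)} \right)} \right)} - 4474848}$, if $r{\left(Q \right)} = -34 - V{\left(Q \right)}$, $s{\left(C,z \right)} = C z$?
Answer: $- \frac{6240689}{4474850} \approx -1.3946$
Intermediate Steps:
$r{\left(Q \right)} = -2$ ($r{\left(Q \right)} = -34 - -32 = -34 + 32 = -2$)
$\frac{4367101 + 1873588}{r{\left(T{\left(s{\left(3,5 \right)} \right)} \right)} - 4474848} = \frac{4367101 + 1873588}{-2 - 4474848} = \frac{6240689}{-4474850} = 6240689 \left(- \frac{1}{4474850}\right) = - \frac{6240689}{4474850}$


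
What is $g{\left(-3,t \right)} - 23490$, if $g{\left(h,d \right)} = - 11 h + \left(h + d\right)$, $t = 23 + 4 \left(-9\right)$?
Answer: $-23473$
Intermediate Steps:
$t = -13$ ($t = 23 - 36 = -13$)
$g{\left(h,d \right)} = d - 10 h$ ($g{\left(h,d \right)} = - 11 h + \left(d + h\right) = d - 10 h$)
$g{\left(-3,t \right)} - 23490 = \left(-13 - -30\right) - 23490 = \left(-13 + 30\right) - 23490 = 17 - 23490 = -23473$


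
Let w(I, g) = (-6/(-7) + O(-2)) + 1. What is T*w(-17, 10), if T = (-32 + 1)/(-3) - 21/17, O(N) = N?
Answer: -464/357 ≈ -1.2997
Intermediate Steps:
T = 464/51 (T = -31*(-⅓) - 21*1/17 = 31/3 - 21/17 = 464/51 ≈ 9.0980)
w(I, g) = -⅐ (w(I, g) = (-6/(-7) - 2) + 1 = (-6*(-⅐) - 2) + 1 = (6/7 - 2) + 1 = -8/7 + 1 = -⅐)
T*w(-17, 10) = (464/51)*(-⅐) = -464/357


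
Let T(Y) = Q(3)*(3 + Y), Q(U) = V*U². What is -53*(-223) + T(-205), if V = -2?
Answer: 15455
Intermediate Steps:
Q(U) = -2*U²
T(Y) = -54 - 18*Y (T(Y) = (-2*3²)*(3 + Y) = (-2*9)*(3 + Y) = -18*(3 + Y) = -54 - 18*Y)
-53*(-223) + T(-205) = -53*(-223) + (-54 - 18*(-205)) = 11819 + (-54 + 3690) = 11819 + 3636 = 15455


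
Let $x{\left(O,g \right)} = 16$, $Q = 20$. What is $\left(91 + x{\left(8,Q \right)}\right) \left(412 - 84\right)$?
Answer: $35096$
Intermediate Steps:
$\left(91 + x{\left(8,Q \right)}\right) \left(412 - 84\right) = \left(91 + 16\right) \left(412 - 84\right) = 107 \left(412 - 84\right) = 107 \cdot 328 = 35096$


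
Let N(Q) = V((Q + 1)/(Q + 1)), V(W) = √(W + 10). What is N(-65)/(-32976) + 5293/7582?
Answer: 5293/7582 - √11/32976 ≈ 0.69800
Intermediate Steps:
V(W) = √(10 + W)
N(Q) = √11 (N(Q) = √(10 + (Q + 1)/(Q + 1)) = √(10 + (1 + Q)/(1 + Q)) = √(10 + 1) = √11)
N(-65)/(-32976) + 5293/7582 = √11/(-32976) + 5293/7582 = √11*(-1/32976) + 5293*(1/7582) = -√11/32976 + 5293/7582 = 5293/7582 - √11/32976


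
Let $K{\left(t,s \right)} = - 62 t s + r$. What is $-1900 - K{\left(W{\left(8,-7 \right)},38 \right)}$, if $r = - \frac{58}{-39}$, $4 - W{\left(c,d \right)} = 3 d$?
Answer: $\frac{2222942}{39} \approx 56999.0$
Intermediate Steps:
$W{\left(c,d \right)} = 4 - 3 d$
$r = \frac{58}{39}$ ($r = \left(-58\right) \left(- \frac{1}{39}\right) = \frac{58}{39} \approx 1.4872$)
$K{\left(t,s \right)} = \frac{58}{39} - 62 s t$ ($K{\left(t,s \right)} = - 62 t s + \frac{58}{39} = - 62 s t + \frac{58}{39} = \frac{58}{39} - 62 s t$)
$-1900 - K{\left(W{\left(8,-7 \right)},38 \right)} = -1900 - \left(\frac{58}{39} - 2356 \left(4 - -21\right)\right) = -1900 - \left(\frac{58}{39} - 2356 \left(4 + 21\right)\right) = -1900 - \left(\frac{58}{39} - 2356 \cdot 25\right) = -1900 - \left(\frac{58}{39} - 58900\right) = -1900 - - \frac{2297042}{39} = -1900 + \frac{2297042}{39} = \frac{2222942}{39}$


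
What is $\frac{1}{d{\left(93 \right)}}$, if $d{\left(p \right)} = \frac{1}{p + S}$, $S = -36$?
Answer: $57$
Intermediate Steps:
$d{\left(p \right)} = \frac{1}{-36 + p}$ ($d{\left(p \right)} = \frac{1}{p - 36} = \frac{1}{-36 + p}$)
$\frac{1}{d{\left(93 \right)}} = \frac{1}{\frac{1}{-36 + 93}} = \frac{1}{\frac{1}{57}} = 57$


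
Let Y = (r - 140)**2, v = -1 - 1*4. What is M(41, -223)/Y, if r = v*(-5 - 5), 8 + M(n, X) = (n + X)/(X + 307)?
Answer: -61/48600 ≈ -0.0012551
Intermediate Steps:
v = -5 (v = -1 - 4 = -5)
M(n, X) = -8 + (X + n)/(307 + X) (M(n, X) = -8 + (n + X)/(X + 307) = -8 + (X + n)/(307 + X))
r = 50 (r = -5*(-5 - 5) = -5*(-10) = 50)
Y = 8100 (Y = (50 - 140)**2 = (-90)**2 = 8100)
M(41, -223)/Y = ((-2456 + 41 - 7*(-223))/(307 - 223))/8100 = ((-2456 + 41 + 1561)/84)*(1/8100) = ((1/84)*(-854))*(1/8100) = -61/6*1/8100 = -61/48600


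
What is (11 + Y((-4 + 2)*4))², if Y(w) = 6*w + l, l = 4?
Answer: 1089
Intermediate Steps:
Y(w) = 4 + 6*w (Y(w) = 6*w + 4 = 4 + 6*w)
(11 + Y((-4 + 2)*4))² = (11 + (4 + 6*((-4 + 2)*4)))² = (11 + (4 + 6*(-2*4)))² = (11 + (4 + 6*(-8)))² = (11 + (4 - 48))² = (11 - 44)² = (-33)² = 1089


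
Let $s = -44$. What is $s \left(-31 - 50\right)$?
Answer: $3564$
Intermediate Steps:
$s \left(-31 - 50\right) = - 44 \left(-31 - 50\right) = \left(-44\right) \left(-81\right) = 3564$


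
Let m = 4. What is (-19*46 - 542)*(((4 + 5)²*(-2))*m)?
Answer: 917568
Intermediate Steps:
(-19*46 - 542)*(((4 + 5)²*(-2))*m) = (-19*46 - 542)*(((4 + 5)²*(-2))*4) = (-874 - 542)*((9²*(-2))*4) = -1416*81*(-2)*4 = -(-229392)*4 = -1416*(-648) = 917568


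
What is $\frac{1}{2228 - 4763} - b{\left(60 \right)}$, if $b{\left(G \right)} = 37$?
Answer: $- \frac{93796}{2535} \approx -37.0$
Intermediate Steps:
$\frac{1}{2228 - 4763} - b{\left(60 \right)} = \frac{1}{2228 - 4763} - 37 = \frac{1}{-2535} - 37 = - \frac{1}{2535} - 37 = - \frac{93796}{2535}$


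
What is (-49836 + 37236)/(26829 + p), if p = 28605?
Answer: -2100/9239 ≈ -0.22730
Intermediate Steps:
(-49836 + 37236)/(26829 + p) = (-49836 + 37236)/(26829 + 28605) = -12600/55434 = -12600*1/55434 = -2100/9239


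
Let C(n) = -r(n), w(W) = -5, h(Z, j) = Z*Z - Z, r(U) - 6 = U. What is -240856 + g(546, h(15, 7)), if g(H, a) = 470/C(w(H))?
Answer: -241326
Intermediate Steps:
r(U) = 6 + U
h(Z, j) = Z**2 - Z
C(n) = -6 - n (C(n) = -(6 + n) = -6 - n)
g(H, a) = -470 (g(H, a) = 470/(-6 - 1*(-5)) = 470/(-6 + 5) = 470/(-1) = 470*(-1) = -470)
-240856 + g(546, h(15, 7)) = -240856 - 470 = -241326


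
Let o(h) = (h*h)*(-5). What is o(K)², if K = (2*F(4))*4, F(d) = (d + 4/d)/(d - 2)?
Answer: 4000000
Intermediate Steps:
F(d) = (d + 4/d)/(-2 + d)
K = 20 (K = (2*((4 + 4²)/(4*(-2 + 4))))*4 = (2*((¼)*(4 + 16)/2))*4 = (2*((¼)*(½)*20))*4 = (2*(5/2))*4 = 5*4 = 20)
o(h) = -5*h² (o(h) = h²*(-5) = -5*h²)
o(K)² = (-5*20²)² = (-5*400)² = (-2000)² = 4000000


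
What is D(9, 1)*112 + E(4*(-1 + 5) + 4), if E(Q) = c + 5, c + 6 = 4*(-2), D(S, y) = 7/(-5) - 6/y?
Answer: -4189/5 ≈ -837.80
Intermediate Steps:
D(S, y) = -7/5 - 6/y (D(S, y) = 7*(-1/5) - 6/y = -7/5 - 6/y)
c = -14 (c = -6 + 4*(-2) = -6 - 8 = -14)
E(Q) = -9 (E(Q) = -14 + 5 = -9)
D(9, 1)*112 + E(4*(-1 + 5) + 4) = (-7/5 - 6/1)*112 - 9 = (-7/5 - 6*1)*112 - 9 = (-7/5 - 6)*112 - 9 = -37/5*112 - 9 = -4144/5 - 9 = -4189/5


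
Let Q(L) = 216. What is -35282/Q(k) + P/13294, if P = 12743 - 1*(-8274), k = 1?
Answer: -116124809/717876 ≈ -161.76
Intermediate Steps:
P = 21017 (P = 12743 + 8274 = 21017)
-35282/Q(k) + P/13294 = -35282/216 + 21017/13294 = -35282*1/216 + 21017*(1/13294) = -17641/108 + 21017/13294 = -116124809/717876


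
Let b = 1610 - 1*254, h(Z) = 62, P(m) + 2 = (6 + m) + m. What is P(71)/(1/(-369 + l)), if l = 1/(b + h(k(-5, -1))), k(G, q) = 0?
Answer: -38196593/709 ≈ -53874.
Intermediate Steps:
P(m) = 4 + 2*m (P(m) = -2 + ((6 + m) + m) = -2 + (6 + 2*m) = 4 + 2*m)
b = 1356 (b = 1610 - 254 = 1356)
l = 1/1418 (l = 1/(1356 + 62) = 1/1418 ≈ 0.00070522)
P(71)/(1/(-369 + l)) = (4 + 2*71)/(1/(-369 + 1/1418)) = (4 + 142)/(1/(-523241/1418)) = 146/(-1418/523241) = 146*(-523241/1418) = -38196593/709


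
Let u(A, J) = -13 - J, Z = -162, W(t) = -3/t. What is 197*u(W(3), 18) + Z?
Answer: -6269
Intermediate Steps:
197*u(W(3), 18) + Z = 197*(-13 - 1*18) - 162 = 197*(-13 - 18) - 162 = 197*(-31) - 162 = -6107 - 162 = -6269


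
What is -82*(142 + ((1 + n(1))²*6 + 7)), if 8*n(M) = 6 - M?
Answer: -216275/16 ≈ -13517.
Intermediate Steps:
n(M) = ¾ - M/8 (n(M) = (6 - M)/8 = ¾ - M/8)
-82*(142 + ((1 + n(1))²*6 + 7)) = -82*(142 + ((1 + (¾ - ⅛*1))²*6 + 7)) = -82*(142 + ((1 + (¾ - ⅛))²*6 + 7)) = -82*(142 + ((1 + 5/8)²*6 + 7)) = -82*(142 + ((13/8)²*6 + 7)) = -82*(142 + ((169/64)*6 + 7)) = -82*(142 + (507/32 + 7)) = -82*(142 + 731/32) = -82*5275/32 = -216275/16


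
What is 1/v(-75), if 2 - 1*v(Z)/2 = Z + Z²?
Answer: -1/11096 ≈ -9.0123e-5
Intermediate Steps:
v(Z) = 4 - 2*Z - 2*Z² (v(Z) = 4 - 2*(Z + Z²) = 4 + (-2*Z - 2*Z²) = 4 - 2*Z - 2*Z²)
1/v(-75) = 1/(4 - 2*(-75) - 2*(-75)²) = 1/(4 + 150 - 2*5625) = 1/(4 + 150 - 11250) = 1/(-11096) = -1/11096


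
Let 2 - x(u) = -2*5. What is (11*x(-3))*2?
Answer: 264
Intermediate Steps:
x(u) = 12 (x(u) = 2 - (-2)*5 = 2 - 1*(-10) = 2 + 10 = 12)
(11*x(-3))*2 = (11*12)*2 = 132*2 = 264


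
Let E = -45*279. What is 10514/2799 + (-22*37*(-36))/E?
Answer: 617054/433845 ≈ 1.4223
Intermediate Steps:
E = -12555
10514/2799 + (-22*37*(-36))/E = 10514/2799 + (-22*37*(-36))/(-12555) = 10514*(1/2799) - 814*(-36)*(-1/12555) = 10514/2799 + 29304*(-1/12555) = 10514/2799 - 3256/1395 = 617054/433845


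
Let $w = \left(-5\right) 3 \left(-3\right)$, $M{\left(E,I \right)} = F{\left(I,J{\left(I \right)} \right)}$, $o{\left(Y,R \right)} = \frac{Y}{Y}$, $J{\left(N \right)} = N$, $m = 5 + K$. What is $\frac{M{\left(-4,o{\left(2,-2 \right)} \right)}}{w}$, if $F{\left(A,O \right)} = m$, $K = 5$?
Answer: $\frac{2}{9} \approx 0.22222$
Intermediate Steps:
$m = 10$ ($m = 5 + 5 = 10$)
$F{\left(A,O \right)} = 10$
$o{\left(Y,R \right)} = 1$
$M{\left(E,I \right)} = 10$
$w = 45$ ($w = \left(-15\right) \left(-3\right) = 45$)
$\frac{M{\left(-4,o{\left(2,-2 \right)} \right)}}{w} = \frac{10}{45} = 10 \cdot \frac{1}{45} = \frac{2}{9}$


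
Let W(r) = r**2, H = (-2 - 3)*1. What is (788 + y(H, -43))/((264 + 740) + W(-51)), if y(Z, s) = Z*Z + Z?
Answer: 808/3605 ≈ 0.22413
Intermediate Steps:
H = -5 (H = -5*1 = -5)
y(Z, s) = Z + Z**2 (y(Z, s) = Z**2 + Z = Z + Z**2)
(788 + y(H, -43))/((264 + 740) + W(-51)) = (788 - 5*(1 - 5))/((264 + 740) + (-51)**2) = (788 - 5*(-4))/(1004 + 2601) = (788 + 20)/3605 = 808*(1/3605) = 808/3605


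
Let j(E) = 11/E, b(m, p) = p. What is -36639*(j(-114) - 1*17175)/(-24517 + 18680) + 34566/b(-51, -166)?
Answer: -1988577421617/18409898 ≈ -1.0802e+5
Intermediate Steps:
-36639*(j(-114) - 1*17175)/(-24517 + 18680) + 34566/b(-51, -166) = -36639*(11/(-114) - 1*17175)/(-24517 + 18680) + 34566/(-166) = -36639/((-5837/(11*(-1/114) - 17175))) + 34566*(-1/166) = -36639/((-5837/(-11/114 - 17175))) - 17283/83 = -36639/((-5837/(-1957961/114))) - 17283/83 = -36639/((-5837*(-114/1957961))) - 17283/83 = -36639/665418/1957961 - 17283/83 = -36639*1957961/665418 - 17283/83 = -23912577693/221806 - 17283/83 = -1988577421617/18409898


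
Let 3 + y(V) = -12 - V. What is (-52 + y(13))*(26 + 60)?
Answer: -6880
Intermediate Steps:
y(V) = -15 - V (y(V) = -3 + (-12 - V) = -15 - V)
(-52 + y(13))*(26 + 60) = (-52 + (-15 - 1*13))*(26 + 60) = (-52 + (-15 - 13))*86 = (-52 - 28)*86 = -80*86 = -6880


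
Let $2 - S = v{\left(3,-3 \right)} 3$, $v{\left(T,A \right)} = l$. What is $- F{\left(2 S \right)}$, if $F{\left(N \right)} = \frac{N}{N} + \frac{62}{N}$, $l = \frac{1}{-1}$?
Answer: $- \frac{36}{5} \approx -7.2$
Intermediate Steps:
$l = -1$
$v{\left(T,A \right)} = -1$
$S = 5$ ($S = 2 - \left(-1\right) 3 = 2 - -3 = 2 + 3 = 5$)
$F{\left(N \right)} = 1 + \frac{62}{N}$
$- F{\left(2 S \right)} = - \frac{62 + 2 \cdot 5}{2 \cdot 5} = - \frac{62 + 10}{10} = - \frac{72}{10} = \left(-1\right) \frac{36}{5} = - \frac{36}{5}$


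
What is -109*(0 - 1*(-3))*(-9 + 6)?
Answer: 981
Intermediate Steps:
-109*(0 - 1*(-3))*(-9 + 6) = -109*(0 + 3)*(-3) = -327*(-3) = -109*(-9) = 981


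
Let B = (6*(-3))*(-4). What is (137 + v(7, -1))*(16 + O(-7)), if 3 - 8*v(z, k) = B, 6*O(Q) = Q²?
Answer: 148915/48 ≈ 3102.4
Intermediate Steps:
B = 72 (B = -18*(-4) = 72)
O(Q) = Q²/6
v(z, k) = -69/8 (v(z, k) = 3/8 - ⅛*72 = 3/8 - 9 = -69/8)
(137 + v(7, -1))*(16 + O(-7)) = (137 - 69/8)*(16 + (⅙)*(-7)²) = 1027*(16 + (⅙)*49)/8 = 1027*(16 + 49/6)/8 = (1027/8)*(145/6) = 148915/48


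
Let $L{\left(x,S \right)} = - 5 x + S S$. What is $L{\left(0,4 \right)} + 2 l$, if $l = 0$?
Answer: $16$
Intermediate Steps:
$L{\left(x,S \right)} = S^{2} - 5 x$ ($L{\left(x,S \right)} = - 5 x + S^{2} = S^{2} - 5 x$)
$L{\left(0,4 \right)} + 2 l = \left(4^{2} - 0\right) + 2 \cdot 0 = \left(16 + 0\right) + 0 = 16 + 0 = 16$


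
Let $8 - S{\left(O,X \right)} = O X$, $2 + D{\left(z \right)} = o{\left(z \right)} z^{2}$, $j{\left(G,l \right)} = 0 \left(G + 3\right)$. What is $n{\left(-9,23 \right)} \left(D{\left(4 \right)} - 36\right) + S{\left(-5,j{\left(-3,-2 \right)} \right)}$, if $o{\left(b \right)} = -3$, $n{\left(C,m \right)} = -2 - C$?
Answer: $-594$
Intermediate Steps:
$j{\left(G,l \right)} = 0$ ($j{\left(G,l \right)} = 0 \left(3 + G\right) = 0$)
$D{\left(z \right)} = -2 - 3 z^{2}$
$S{\left(O,X \right)} = 8 - O X$
$n{\left(-9,23 \right)} \left(D{\left(4 \right)} - 36\right) + S{\left(-5,j{\left(-3,-2 \right)} \right)} = \left(-2 - -9\right) \left(\left(-2 - 3 \cdot 4^{2}\right) - 36\right) + \left(8 - \left(-5\right) 0\right) = \left(-2 + 9\right) \left(\left(-2 - 48\right) - 36\right) + \left(8 + 0\right) = 7 \left(\left(-2 - 48\right) - 36\right) + 8 = 7 \left(-50 - 36\right) + 8 = 7 \left(-86\right) + 8 = -602 + 8 = -594$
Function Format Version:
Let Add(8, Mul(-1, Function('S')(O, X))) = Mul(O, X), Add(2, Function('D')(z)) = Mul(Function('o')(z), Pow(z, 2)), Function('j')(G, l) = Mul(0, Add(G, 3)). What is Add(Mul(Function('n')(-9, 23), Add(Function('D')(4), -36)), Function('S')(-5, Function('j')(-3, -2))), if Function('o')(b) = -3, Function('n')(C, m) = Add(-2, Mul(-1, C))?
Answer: -594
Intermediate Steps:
Function('j')(G, l) = 0 (Function('j')(G, l) = Mul(0, Add(3, G)) = 0)
Function('D')(z) = Add(-2, Mul(-3, Pow(z, 2)))
Function('S')(O, X) = Add(8, Mul(-1, O, X)) (Function('S')(O, X) = Add(8, Mul(-1, Mul(O, X))) = Add(8, Mul(-1, O, X)))
Add(Mul(Function('n')(-9, 23), Add(Function('D')(4), -36)), Function('S')(-5, Function('j')(-3, -2))) = Add(Mul(Add(-2, Mul(-1, -9)), Add(Add(-2, Mul(-3, Pow(4, 2))), -36)), Add(8, Mul(-1, -5, 0))) = Add(Mul(Add(-2, 9), Add(Add(-2, Mul(-3, 16)), -36)), Add(8, 0)) = Add(Mul(7, Add(Add(-2, -48), -36)), 8) = Add(Mul(7, Add(-50, -36)), 8) = Add(Mul(7, -86), 8) = Add(-602, 8) = -594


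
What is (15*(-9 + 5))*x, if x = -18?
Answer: 1080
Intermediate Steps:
(15*(-9 + 5))*x = (15*(-9 + 5))*(-18) = (15*(-4))*(-18) = -60*(-18) = 1080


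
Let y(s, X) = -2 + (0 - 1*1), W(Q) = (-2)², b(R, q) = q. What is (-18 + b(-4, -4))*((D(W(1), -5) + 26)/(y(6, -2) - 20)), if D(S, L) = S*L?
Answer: 132/23 ≈ 5.7391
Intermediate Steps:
W(Q) = 4
y(s, X) = -3 (y(s, X) = -2 + (0 - 1) = -2 - 1 = -3)
D(S, L) = L*S
(-18 + b(-4, -4))*((D(W(1), -5) + 26)/(y(6, -2) - 20)) = (-18 - 4)*((-5*4 + 26)/(-3 - 20)) = -22*(-20 + 26)/(-23) = -132*(-1)/23 = -22*(-6/23) = 132/23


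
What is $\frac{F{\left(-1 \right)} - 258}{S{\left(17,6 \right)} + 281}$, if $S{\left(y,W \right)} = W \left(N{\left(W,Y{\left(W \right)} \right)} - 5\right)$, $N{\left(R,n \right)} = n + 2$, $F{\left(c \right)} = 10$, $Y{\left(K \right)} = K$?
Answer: $- \frac{248}{299} \approx -0.82943$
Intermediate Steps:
$N{\left(R,n \right)} = 2 + n$
$S{\left(y,W \right)} = W \left(-3 + W\right)$ ($S{\left(y,W \right)} = W \left(\left(2 + W\right) - 5\right) = W \left(-3 + W\right)$)
$\frac{F{\left(-1 \right)} - 258}{S{\left(17,6 \right)} + 281} = \frac{10 - 258}{6 \left(-3 + 6\right) + 281} = - \frac{248}{6 \cdot 3 + 281} = - \frac{248}{18 + 281} = - \frac{248}{299}$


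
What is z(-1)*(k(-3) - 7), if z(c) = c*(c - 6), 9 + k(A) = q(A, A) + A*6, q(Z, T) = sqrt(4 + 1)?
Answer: -238 + 7*sqrt(5) ≈ -222.35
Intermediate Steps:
q(Z, T) = sqrt(5)
k(A) = -9 + sqrt(5) + 6*A (k(A) = -9 + (sqrt(5) + A*6) = -9 + (sqrt(5) + 6*A) = -9 + sqrt(5) + 6*A)
z(c) = c*(-6 + c)
z(-1)*(k(-3) - 7) = (-(-6 - 1))*((-9 + sqrt(5) + 6*(-3)) - 7) = (-1*(-7))*((-9 + sqrt(5) - 18) - 7) = 7*((-27 + sqrt(5)) - 7) = 7*(-34 + sqrt(5)) = -238 + 7*sqrt(5)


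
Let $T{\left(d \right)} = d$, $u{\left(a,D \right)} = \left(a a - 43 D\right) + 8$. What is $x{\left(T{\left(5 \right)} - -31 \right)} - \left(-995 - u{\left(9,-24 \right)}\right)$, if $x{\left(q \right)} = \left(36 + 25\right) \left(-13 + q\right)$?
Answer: $3519$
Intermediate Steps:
$u{\left(a,D \right)} = 8 + a^{2} - 43 D$ ($u{\left(a,D \right)} = \left(a^{2} - 43 D\right) + 8 = 8 + a^{2} - 43 D$)
$x{\left(q \right)} = -793 + 61 q$ ($x{\left(q \right)} = 61 \left(-13 + q\right) = -793 + 61 q$)
$x{\left(T{\left(5 \right)} - -31 \right)} - \left(-995 - u{\left(9,-24 \right)}\right) = \left(-793 + 61 \left(5 - -31\right)\right) - \left(-995 - \left(8 + 9^{2} - -1032\right)\right) = \left(-793 + 61 \left(5 + 31\right)\right) - \left(-995 - \left(8 + 81 + 1032\right)\right) = \left(-793 + 61 \cdot 36\right) - \left(-995 - 1121\right) = \left(-793 + 2196\right) - \left(-995 - 1121\right) = 1403 - -2116 = 1403 + 2116 = 3519$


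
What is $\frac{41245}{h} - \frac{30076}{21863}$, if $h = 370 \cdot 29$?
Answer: $\frac{115804791}{46917998} \approx 2.4682$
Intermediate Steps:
$h = 10730$
$\frac{41245}{h} - \frac{30076}{21863} = \frac{41245}{10730} - \frac{30076}{21863} = 41245 \cdot \frac{1}{10730} - \frac{30076}{21863} = \frac{8249}{2146} - \frac{30076}{21863} = \frac{115804791}{46917998}$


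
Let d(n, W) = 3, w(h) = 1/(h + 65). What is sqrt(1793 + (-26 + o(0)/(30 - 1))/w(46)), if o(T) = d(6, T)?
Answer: 2*I*sqrt(227389)/29 ≈ 32.886*I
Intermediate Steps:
w(h) = 1/(65 + h)
o(T) = 3
sqrt(1793 + (-26 + o(0)/(30 - 1))/w(46)) = sqrt(1793 + (-26 + 3/(30 - 1))/(1/(65 + 46))) = sqrt(1793 + (-26 + 3/29)/(1/111)) = sqrt(1793 + (-26 + 3*(1/29))/(1/111)) = sqrt(1793 + (-26 + 3/29)*111) = sqrt(1793 - 751/29*111) = sqrt(1793 - 83361/29) = sqrt(-31364/29) = 2*I*sqrt(227389)/29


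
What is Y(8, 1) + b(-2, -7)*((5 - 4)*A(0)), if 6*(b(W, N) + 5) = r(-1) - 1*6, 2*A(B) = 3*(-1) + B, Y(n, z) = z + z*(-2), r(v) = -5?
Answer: 37/4 ≈ 9.2500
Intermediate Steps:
Y(n, z) = -z (Y(n, z) = z - 2*z = -z)
A(B) = -3/2 + B/2 (A(B) = (3*(-1) + B)/2 = (-3 + B)/2 = -3/2 + B/2)
b(W, N) = -41/6 (b(W, N) = -5 + (-5 - 1*6)/6 = -5 + (-5 - 6)/6 = -5 + (⅙)*(-11) = -5 - 11/6 = -41/6)
Y(8, 1) + b(-2, -7)*((5 - 4)*A(0)) = -1*1 - 41*(5 - 4)*(-3/2 + (½)*0)/6 = -1 - 41*(-3/2 + 0)/6 = -1 - 41*(-3)/(6*2) = -1 - 41/6*(-3/2) = -1 + 41/4 = 37/4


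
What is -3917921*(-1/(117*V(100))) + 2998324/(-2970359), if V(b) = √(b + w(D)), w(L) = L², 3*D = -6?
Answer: -25196/24961 + 3917921*√26/6084 ≈ 3282.6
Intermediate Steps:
D = -2 (D = (⅓)*(-6) = -2)
V(b) = √(4 + b) (V(b) = √(b + (-2)²) = √(b + 4) = √(4 + b))
-3917921*(-1/(117*V(100))) + 2998324/(-2970359) = -3917921*(-1/(117*√(4 + 100))) + 2998324/(-2970359) = -3917921*(-√26/6084) + 2998324*(-1/2970359) = -3917921*(-√26/6084) - 25196/24961 = -(-3917921)*√26/6084 - 25196/24961 = 3917921*√26/6084 - 25196/24961 = -25196/24961 + 3917921*√26/6084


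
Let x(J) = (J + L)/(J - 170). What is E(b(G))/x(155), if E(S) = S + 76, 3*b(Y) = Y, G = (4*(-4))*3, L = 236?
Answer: -900/391 ≈ -2.3018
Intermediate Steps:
G = -48 (G = -16*3 = -48)
b(Y) = Y/3
E(S) = 76 + S
x(J) = (236 + J)/(-170 + J) (x(J) = (J + 236)/(J - 170) = (236 + J)/(-170 + J))
E(b(G))/x(155) = (76 + (⅓)*(-48))/(((236 + 155)/(-170 + 155))) = (76 - 16)/((391/(-15))) = 60/((-1/15*391)) = 60/(-391/15) = 60*(-15/391) = -900/391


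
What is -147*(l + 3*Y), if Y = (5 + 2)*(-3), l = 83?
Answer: -2940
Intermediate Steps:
Y = -21 (Y = 7*(-3) = -21)
-147*(l + 3*Y) = -147*(83 + 3*(-21)) = -147*(83 - 63) = -147*20 = -2940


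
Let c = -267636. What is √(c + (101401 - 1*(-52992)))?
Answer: I*√113243 ≈ 336.52*I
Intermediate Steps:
√(c + (101401 - 1*(-52992))) = √(-267636 + (101401 - 1*(-52992))) = √(-267636 + (101401 + 52992)) = √(-267636 + 154393) = √(-113243) = I*√113243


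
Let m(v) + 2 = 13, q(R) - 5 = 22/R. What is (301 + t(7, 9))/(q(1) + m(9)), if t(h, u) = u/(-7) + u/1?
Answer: 2161/266 ≈ 8.1241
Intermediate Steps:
q(R) = 5 + 22/R
m(v) = 11 (m(v) = -2 + 13 = 11)
t(h, u) = 6*u/7 (t(h, u) = u*(-⅐) + u*1 = -u/7 + u = 6*u/7)
(301 + t(7, 9))/(q(1) + m(9)) = (301 + (6/7)*9)/((5 + 22/1) + 11) = (301 + 54/7)/((5 + 22*1) + 11) = 2161/(7*((5 + 22) + 11)) = 2161/(7*(27 + 11)) = (2161/7)/38 = (2161/7)*(1/38) = 2161/266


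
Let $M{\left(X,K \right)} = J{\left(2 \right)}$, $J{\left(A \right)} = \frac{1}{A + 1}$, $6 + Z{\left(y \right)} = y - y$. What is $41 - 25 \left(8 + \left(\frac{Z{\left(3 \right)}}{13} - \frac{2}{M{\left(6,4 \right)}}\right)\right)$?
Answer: $\frac{33}{13} \approx 2.5385$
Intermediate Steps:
$Z{\left(y \right)} = -6$ ($Z{\left(y \right)} = -6 + \left(y - y\right) = -6 + 0 = -6$)
$J{\left(A \right)} = \frac{1}{1 + A}$
$M{\left(X,K \right)} = \frac{1}{3}$ ($M{\left(X,K \right)} = \frac{1}{1 + 2} = \frac{1}{3}$)
$41 - 25 \left(8 + \left(\frac{Z{\left(3 \right)}}{13} - \frac{2}{M{\left(6,4 \right)}}\right)\right) = 41 - 25 \left(8 - \left(6 + \frac{6}{13}\right)\right) = 41 - 25 \left(8 - \frac{84}{13}\right) = 41 - \frac{500}{13} = \frac{33}{13}$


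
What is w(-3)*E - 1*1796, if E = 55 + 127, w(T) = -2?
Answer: -2160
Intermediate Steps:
E = 182
w(-3)*E - 1*1796 = -2*182 - 1*1796 = -364 - 1796 = -2160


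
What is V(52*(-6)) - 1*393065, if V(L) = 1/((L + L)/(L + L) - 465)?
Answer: -182382161/464 ≈ -3.9307e+5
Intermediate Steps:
V(L) = -1/464 (V(L) = 1/((2*L)/((2*L)) - 465) = 1/((2*L)*(1/(2*L)) - 465) = 1/(1 - 465) = 1/(-464) = -1/464)
V(52*(-6)) - 1*393065 = -1/464 - 1*393065 = -1/464 - 393065 = -182382161/464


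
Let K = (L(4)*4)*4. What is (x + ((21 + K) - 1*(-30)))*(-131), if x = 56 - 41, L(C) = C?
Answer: -17030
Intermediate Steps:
K = 64 (K = (4*4)*4 = 16*4 = 64)
x = 15
(x + ((21 + K) - 1*(-30)))*(-131) = (15 + ((21 + 64) - 1*(-30)))*(-131) = (15 + (85 + 30))*(-131) = (15 + 115)*(-131) = 130*(-131) = -17030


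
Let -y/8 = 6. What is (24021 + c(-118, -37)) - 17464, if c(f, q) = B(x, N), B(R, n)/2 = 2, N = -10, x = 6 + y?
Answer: 6561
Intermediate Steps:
y = -48 (y = -8*6 = -48)
x = -42 (x = 6 - 48 = -42)
B(R, n) = 4 (B(R, n) = 2*2 = 4)
c(f, q) = 4
(24021 + c(-118, -37)) - 17464 = (24021 + 4) - 17464 = 24025 - 17464 = 6561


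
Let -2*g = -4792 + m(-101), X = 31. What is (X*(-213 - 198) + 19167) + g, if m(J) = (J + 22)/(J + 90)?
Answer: 194005/22 ≈ 8818.4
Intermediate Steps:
m(J) = (22 + J)/(90 + J)
g = 52633/22 (g = -(-4792 + (22 - 101)/(90 - 101))/2 = -(-4792 - 79/(-11))/2 = -(-4792 - 1/11*(-79))/2 = -(-4792 + 79/11)/2 = -½*(-52633/11) = 52633/22 ≈ 2392.4)
(X*(-213 - 198) + 19167) + g = (31*(-213 - 198) + 19167) + 52633/22 = (31*(-411) + 19167) + 52633/22 = (-12741 + 19167) + 52633/22 = 6426 + 52633/22 = 194005/22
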